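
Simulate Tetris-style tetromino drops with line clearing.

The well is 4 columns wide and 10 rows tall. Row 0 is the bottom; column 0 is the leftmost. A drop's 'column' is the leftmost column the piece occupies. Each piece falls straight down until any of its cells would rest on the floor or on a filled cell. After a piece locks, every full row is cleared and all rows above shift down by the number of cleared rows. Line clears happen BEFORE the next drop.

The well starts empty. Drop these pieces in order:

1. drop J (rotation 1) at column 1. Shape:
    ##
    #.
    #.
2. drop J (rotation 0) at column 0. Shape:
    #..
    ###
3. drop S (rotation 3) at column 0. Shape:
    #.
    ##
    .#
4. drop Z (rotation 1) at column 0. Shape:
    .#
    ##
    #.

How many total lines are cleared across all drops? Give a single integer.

Answer: 0

Derivation:
Drop 1: J rot1 at col 1 lands with bottom-row=0; cleared 0 line(s) (total 0); column heights now [0 3 3 0], max=3
Drop 2: J rot0 at col 0 lands with bottom-row=3; cleared 0 line(s) (total 0); column heights now [5 4 4 0], max=5
Drop 3: S rot3 at col 0 lands with bottom-row=4; cleared 0 line(s) (total 0); column heights now [7 6 4 0], max=7
Drop 4: Z rot1 at col 0 lands with bottom-row=7; cleared 0 line(s) (total 0); column heights now [9 10 4 0], max=10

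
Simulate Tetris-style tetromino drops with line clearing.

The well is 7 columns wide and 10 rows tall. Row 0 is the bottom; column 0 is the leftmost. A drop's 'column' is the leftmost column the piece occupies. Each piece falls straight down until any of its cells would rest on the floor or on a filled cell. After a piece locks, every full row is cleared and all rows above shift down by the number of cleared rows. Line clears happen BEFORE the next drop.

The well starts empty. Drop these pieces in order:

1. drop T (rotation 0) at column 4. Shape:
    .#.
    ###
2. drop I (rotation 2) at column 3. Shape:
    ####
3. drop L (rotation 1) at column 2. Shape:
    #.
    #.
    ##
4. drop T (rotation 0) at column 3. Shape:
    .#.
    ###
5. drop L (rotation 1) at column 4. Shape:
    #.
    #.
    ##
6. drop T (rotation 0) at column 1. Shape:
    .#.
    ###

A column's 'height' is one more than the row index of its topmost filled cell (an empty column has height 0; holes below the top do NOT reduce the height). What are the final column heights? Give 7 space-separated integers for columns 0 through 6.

Drop 1: T rot0 at col 4 lands with bottom-row=0; cleared 0 line(s) (total 0); column heights now [0 0 0 0 1 2 1], max=2
Drop 2: I rot2 at col 3 lands with bottom-row=2; cleared 0 line(s) (total 0); column heights now [0 0 0 3 3 3 3], max=3
Drop 3: L rot1 at col 2 lands with bottom-row=3; cleared 0 line(s) (total 0); column heights now [0 0 6 4 3 3 3], max=6
Drop 4: T rot0 at col 3 lands with bottom-row=4; cleared 0 line(s) (total 0); column heights now [0 0 6 5 6 5 3], max=6
Drop 5: L rot1 at col 4 lands with bottom-row=6; cleared 0 line(s) (total 0); column heights now [0 0 6 5 9 7 3], max=9
Drop 6: T rot0 at col 1 lands with bottom-row=6; cleared 0 line(s) (total 0); column heights now [0 7 8 7 9 7 3], max=9

Answer: 0 7 8 7 9 7 3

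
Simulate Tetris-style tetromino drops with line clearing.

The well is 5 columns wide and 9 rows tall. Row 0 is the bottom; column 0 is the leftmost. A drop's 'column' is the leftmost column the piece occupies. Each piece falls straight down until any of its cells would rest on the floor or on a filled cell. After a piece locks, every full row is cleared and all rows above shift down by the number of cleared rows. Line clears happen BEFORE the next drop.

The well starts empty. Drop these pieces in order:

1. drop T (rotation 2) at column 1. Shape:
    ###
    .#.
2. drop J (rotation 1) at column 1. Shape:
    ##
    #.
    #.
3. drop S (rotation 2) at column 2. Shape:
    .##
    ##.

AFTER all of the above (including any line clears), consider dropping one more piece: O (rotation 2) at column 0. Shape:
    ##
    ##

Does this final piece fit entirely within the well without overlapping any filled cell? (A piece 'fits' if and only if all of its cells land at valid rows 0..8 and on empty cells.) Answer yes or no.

Drop 1: T rot2 at col 1 lands with bottom-row=0; cleared 0 line(s) (total 0); column heights now [0 2 2 2 0], max=2
Drop 2: J rot1 at col 1 lands with bottom-row=2; cleared 0 line(s) (total 0); column heights now [0 5 5 2 0], max=5
Drop 3: S rot2 at col 2 lands with bottom-row=5; cleared 0 line(s) (total 0); column heights now [0 5 6 7 7], max=7
Test piece O rot2 at col 0 (width 2): heights before test = [0 5 6 7 7]; fits = True

Answer: yes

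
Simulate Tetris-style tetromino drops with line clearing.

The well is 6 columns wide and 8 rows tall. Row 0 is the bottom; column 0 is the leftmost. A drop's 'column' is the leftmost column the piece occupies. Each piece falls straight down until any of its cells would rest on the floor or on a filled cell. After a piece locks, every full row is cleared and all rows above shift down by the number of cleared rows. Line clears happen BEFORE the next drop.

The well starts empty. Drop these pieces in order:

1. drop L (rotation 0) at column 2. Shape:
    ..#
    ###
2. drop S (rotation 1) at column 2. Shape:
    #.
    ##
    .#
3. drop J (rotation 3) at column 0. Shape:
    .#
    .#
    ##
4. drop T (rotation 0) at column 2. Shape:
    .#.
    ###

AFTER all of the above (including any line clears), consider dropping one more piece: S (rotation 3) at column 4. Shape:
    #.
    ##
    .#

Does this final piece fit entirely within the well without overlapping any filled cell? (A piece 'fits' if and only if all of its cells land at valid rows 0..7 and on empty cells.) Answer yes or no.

Answer: yes

Derivation:
Drop 1: L rot0 at col 2 lands with bottom-row=0; cleared 0 line(s) (total 0); column heights now [0 0 1 1 2 0], max=2
Drop 2: S rot1 at col 2 lands with bottom-row=1; cleared 0 line(s) (total 0); column heights now [0 0 4 3 2 0], max=4
Drop 3: J rot3 at col 0 lands with bottom-row=0; cleared 0 line(s) (total 0); column heights now [1 3 4 3 2 0], max=4
Drop 4: T rot0 at col 2 lands with bottom-row=4; cleared 0 line(s) (total 0); column heights now [1 3 5 6 5 0], max=6
Test piece S rot3 at col 4 (width 2): heights before test = [1 3 5 6 5 0]; fits = True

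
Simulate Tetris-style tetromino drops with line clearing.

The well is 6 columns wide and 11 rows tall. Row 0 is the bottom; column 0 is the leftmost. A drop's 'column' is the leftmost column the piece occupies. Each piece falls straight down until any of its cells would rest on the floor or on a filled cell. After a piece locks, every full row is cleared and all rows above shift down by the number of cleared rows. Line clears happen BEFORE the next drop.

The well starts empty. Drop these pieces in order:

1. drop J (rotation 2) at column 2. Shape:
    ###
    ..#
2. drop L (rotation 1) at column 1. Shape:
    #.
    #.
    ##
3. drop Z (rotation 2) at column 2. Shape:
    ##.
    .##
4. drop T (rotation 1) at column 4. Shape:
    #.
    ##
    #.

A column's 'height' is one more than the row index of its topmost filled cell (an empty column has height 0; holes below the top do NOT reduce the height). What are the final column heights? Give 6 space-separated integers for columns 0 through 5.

Drop 1: J rot2 at col 2 lands with bottom-row=0; cleared 0 line(s) (total 0); column heights now [0 0 2 2 2 0], max=2
Drop 2: L rot1 at col 1 lands with bottom-row=2; cleared 0 line(s) (total 0); column heights now [0 5 3 2 2 0], max=5
Drop 3: Z rot2 at col 2 lands with bottom-row=2; cleared 0 line(s) (total 0); column heights now [0 5 4 4 3 0], max=5
Drop 4: T rot1 at col 4 lands with bottom-row=3; cleared 0 line(s) (total 0); column heights now [0 5 4 4 6 5], max=6

Answer: 0 5 4 4 6 5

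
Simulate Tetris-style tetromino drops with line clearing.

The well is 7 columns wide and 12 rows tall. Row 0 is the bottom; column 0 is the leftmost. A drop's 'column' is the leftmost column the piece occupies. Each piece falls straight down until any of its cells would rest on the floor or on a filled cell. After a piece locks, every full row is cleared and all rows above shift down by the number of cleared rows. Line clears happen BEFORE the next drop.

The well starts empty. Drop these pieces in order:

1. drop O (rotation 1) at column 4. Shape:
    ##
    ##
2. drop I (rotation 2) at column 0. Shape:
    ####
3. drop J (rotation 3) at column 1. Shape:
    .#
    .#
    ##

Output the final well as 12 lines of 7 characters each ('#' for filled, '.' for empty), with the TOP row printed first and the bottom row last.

Drop 1: O rot1 at col 4 lands with bottom-row=0; cleared 0 line(s) (total 0); column heights now [0 0 0 0 2 2 0], max=2
Drop 2: I rot2 at col 0 lands with bottom-row=0; cleared 0 line(s) (total 0); column heights now [1 1 1 1 2 2 0], max=2
Drop 3: J rot3 at col 1 lands with bottom-row=1; cleared 0 line(s) (total 0); column heights now [1 2 4 1 2 2 0], max=4

Answer: .......
.......
.......
.......
.......
.......
.......
.......
..#....
..#....
.##.##.
######.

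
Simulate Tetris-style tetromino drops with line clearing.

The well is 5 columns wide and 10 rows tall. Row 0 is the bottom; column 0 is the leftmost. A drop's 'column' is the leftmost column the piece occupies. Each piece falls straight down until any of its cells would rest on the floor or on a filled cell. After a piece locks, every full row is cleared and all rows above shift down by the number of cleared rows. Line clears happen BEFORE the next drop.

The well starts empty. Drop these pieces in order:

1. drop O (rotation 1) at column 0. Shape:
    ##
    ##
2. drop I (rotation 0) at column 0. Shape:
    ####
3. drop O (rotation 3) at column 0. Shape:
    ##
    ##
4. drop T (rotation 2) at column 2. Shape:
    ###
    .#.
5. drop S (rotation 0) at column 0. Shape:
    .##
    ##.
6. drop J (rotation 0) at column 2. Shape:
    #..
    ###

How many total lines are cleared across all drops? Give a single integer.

Drop 1: O rot1 at col 0 lands with bottom-row=0; cleared 0 line(s) (total 0); column heights now [2 2 0 0 0], max=2
Drop 2: I rot0 at col 0 lands with bottom-row=2; cleared 0 line(s) (total 0); column heights now [3 3 3 3 0], max=3
Drop 3: O rot3 at col 0 lands with bottom-row=3; cleared 0 line(s) (total 0); column heights now [5 5 3 3 0], max=5
Drop 4: T rot2 at col 2 lands with bottom-row=3; cleared 1 line(s) (total 1); column heights now [4 4 3 4 0], max=4
Drop 5: S rot0 at col 0 lands with bottom-row=4; cleared 0 line(s) (total 1); column heights now [5 6 6 4 0], max=6
Drop 6: J rot0 at col 2 lands with bottom-row=6; cleared 0 line(s) (total 1); column heights now [5 6 8 7 7], max=8

Answer: 1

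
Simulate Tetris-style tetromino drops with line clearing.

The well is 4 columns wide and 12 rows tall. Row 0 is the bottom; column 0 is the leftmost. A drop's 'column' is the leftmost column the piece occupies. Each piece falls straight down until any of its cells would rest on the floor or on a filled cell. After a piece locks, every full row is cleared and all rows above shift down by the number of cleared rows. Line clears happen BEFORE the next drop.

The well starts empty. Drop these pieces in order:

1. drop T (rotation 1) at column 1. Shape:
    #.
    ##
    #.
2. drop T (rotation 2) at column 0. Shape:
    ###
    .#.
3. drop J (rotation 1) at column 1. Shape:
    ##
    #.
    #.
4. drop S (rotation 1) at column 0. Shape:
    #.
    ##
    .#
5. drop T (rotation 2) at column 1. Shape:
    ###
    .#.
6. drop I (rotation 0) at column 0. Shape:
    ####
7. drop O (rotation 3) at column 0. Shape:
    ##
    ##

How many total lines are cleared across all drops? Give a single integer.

Drop 1: T rot1 at col 1 lands with bottom-row=0; cleared 0 line(s) (total 0); column heights now [0 3 2 0], max=3
Drop 2: T rot2 at col 0 lands with bottom-row=3; cleared 0 line(s) (total 0); column heights now [5 5 5 0], max=5
Drop 3: J rot1 at col 1 lands with bottom-row=5; cleared 0 line(s) (total 0); column heights now [5 8 8 0], max=8
Drop 4: S rot1 at col 0 lands with bottom-row=8; cleared 0 line(s) (total 0); column heights now [11 10 8 0], max=11
Drop 5: T rot2 at col 1 lands with bottom-row=9; cleared 1 line(s) (total 1); column heights now [10 10 10 0], max=10
Drop 6: I rot0 at col 0 lands with bottom-row=10; cleared 1 line(s) (total 2); column heights now [10 10 10 0], max=10
Drop 7: O rot3 at col 0 lands with bottom-row=10; cleared 0 line(s) (total 2); column heights now [12 12 10 0], max=12

Answer: 2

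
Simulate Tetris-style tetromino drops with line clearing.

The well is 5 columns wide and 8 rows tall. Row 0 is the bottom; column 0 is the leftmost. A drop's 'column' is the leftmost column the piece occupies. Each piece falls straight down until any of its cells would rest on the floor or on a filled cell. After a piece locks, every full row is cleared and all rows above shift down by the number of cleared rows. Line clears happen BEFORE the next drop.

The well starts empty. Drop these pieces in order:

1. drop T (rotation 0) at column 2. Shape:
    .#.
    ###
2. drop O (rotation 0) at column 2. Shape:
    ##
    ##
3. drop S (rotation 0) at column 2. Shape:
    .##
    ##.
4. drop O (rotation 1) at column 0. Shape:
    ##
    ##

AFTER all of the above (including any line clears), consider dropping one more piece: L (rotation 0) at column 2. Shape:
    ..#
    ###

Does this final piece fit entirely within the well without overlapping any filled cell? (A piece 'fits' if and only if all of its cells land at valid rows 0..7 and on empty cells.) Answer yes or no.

Drop 1: T rot0 at col 2 lands with bottom-row=0; cleared 0 line(s) (total 0); column heights now [0 0 1 2 1], max=2
Drop 2: O rot0 at col 2 lands with bottom-row=2; cleared 0 line(s) (total 0); column heights now [0 0 4 4 1], max=4
Drop 3: S rot0 at col 2 lands with bottom-row=4; cleared 0 line(s) (total 0); column heights now [0 0 5 6 6], max=6
Drop 4: O rot1 at col 0 lands with bottom-row=0; cleared 1 line(s) (total 1); column heights now [1 1 4 5 5], max=5
Test piece L rot0 at col 2 (width 3): heights before test = [1 1 4 5 5]; fits = True

Answer: yes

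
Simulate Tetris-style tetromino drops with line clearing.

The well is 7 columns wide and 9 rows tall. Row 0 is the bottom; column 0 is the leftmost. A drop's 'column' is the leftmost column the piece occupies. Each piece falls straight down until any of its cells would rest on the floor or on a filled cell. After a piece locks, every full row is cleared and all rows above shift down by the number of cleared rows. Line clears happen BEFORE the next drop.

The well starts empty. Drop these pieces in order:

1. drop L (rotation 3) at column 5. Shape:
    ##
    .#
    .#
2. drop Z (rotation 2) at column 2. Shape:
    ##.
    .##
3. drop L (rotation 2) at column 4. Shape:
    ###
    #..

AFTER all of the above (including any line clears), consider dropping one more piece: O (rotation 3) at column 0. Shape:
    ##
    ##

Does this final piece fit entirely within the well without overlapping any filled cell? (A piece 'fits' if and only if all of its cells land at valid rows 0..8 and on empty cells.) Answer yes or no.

Answer: yes

Derivation:
Drop 1: L rot3 at col 5 lands with bottom-row=0; cleared 0 line(s) (total 0); column heights now [0 0 0 0 0 3 3], max=3
Drop 2: Z rot2 at col 2 lands with bottom-row=0; cleared 0 line(s) (total 0); column heights now [0 0 2 2 1 3 3], max=3
Drop 3: L rot2 at col 4 lands with bottom-row=2; cleared 0 line(s) (total 0); column heights now [0 0 2 2 4 4 4], max=4
Test piece O rot3 at col 0 (width 2): heights before test = [0 0 2 2 4 4 4]; fits = True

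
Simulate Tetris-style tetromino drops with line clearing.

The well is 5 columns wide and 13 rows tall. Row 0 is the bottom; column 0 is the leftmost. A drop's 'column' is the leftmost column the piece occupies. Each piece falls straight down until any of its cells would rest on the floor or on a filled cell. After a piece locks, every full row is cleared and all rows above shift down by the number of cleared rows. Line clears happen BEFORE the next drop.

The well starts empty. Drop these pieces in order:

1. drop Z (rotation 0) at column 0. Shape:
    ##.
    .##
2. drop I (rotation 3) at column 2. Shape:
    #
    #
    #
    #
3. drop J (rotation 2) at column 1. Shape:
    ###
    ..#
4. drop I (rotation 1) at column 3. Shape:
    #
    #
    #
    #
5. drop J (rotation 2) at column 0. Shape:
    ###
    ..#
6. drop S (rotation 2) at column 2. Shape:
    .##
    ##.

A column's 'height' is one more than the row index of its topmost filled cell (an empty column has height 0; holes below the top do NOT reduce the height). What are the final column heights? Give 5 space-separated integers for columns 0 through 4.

Answer: 8 8 11 12 12

Derivation:
Drop 1: Z rot0 at col 0 lands with bottom-row=0; cleared 0 line(s) (total 0); column heights now [2 2 1 0 0], max=2
Drop 2: I rot3 at col 2 lands with bottom-row=1; cleared 0 line(s) (total 0); column heights now [2 2 5 0 0], max=5
Drop 3: J rot2 at col 1 lands with bottom-row=4; cleared 0 line(s) (total 0); column heights now [2 6 6 6 0], max=6
Drop 4: I rot1 at col 3 lands with bottom-row=6; cleared 0 line(s) (total 0); column heights now [2 6 6 10 0], max=10
Drop 5: J rot2 at col 0 lands with bottom-row=6; cleared 0 line(s) (total 0); column heights now [8 8 8 10 0], max=10
Drop 6: S rot2 at col 2 lands with bottom-row=10; cleared 0 line(s) (total 0); column heights now [8 8 11 12 12], max=12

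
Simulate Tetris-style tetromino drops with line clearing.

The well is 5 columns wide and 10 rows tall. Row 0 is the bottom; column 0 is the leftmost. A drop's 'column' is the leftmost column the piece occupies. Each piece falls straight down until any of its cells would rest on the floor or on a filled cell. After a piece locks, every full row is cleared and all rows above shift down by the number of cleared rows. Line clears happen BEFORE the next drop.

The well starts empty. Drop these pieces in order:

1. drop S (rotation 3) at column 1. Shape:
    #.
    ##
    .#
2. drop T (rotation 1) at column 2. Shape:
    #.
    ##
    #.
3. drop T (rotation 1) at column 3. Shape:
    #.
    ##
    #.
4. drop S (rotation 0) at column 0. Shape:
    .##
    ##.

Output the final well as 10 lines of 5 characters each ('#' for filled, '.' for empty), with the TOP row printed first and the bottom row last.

Drop 1: S rot3 at col 1 lands with bottom-row=0; cleared 0 line(s) (total 0); column heights now [0 3 2 0 0], max=3
Drop 2: T rot1 at col 2 lands with bottom-row=2; cleared 0 line(s) (total 0); column heights now [0 3 5 4 0], max=5
Drop 3: T rot1 at col 3 lands with bottom-row=4; cleared 0 line(s) (total 0); column heights now [0 3 5 7 6], max=7
Drop 4: S rot0 at col 0 lands with bottom-row=4; cleared 0 line(s) (total 0); column heights now [5 6 6 7 6], max=7

Answer: .....
.....
.....
...#.
.####
####.
..##.
.##..
.##..
..#..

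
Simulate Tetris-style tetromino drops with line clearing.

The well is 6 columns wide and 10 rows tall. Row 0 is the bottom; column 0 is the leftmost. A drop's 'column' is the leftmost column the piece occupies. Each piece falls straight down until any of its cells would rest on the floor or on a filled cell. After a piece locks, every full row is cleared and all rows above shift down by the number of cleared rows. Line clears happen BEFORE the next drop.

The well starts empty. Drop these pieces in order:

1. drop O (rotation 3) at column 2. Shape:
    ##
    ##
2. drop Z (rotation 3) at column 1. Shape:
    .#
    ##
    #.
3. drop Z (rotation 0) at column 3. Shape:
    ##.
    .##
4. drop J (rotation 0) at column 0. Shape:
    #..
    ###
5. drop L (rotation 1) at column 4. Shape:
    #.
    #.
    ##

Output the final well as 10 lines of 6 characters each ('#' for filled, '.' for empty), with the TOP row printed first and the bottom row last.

Answer: ......
......
......
......
#...#.
###.#.
..#.##
.####.
.#####
..##..

Derivation:
Drop 1: O rot3 at col 2 lands with bottom-row=0; cleared 0 line(s) (total 0); column heights now [0 0 2 2 0 0], max=2
Drop 2: Z rot3 at col 1 lands with bottom-row=1; cleared 0 line(s) (total 0); column heights now [0 3 4 2 0 0], max=4
Drop 3: Z rot0 at col 3 lands with bottom-row=1; cleared 0 line(s) (total 0); column heights now [0 3 4 3 3 2], max=4
Drop 4: J rot0 at col 0 lands with bottom-row=4; cleared 0 line(s) (total 0); column heights now [6 5 5 3 3 2], max=6
Drop 5: L rot1 at col 4 lands with bottom-row=3; cleared 0 line(s) (total 0); column heights now [6 5 5 3 6 4], max=6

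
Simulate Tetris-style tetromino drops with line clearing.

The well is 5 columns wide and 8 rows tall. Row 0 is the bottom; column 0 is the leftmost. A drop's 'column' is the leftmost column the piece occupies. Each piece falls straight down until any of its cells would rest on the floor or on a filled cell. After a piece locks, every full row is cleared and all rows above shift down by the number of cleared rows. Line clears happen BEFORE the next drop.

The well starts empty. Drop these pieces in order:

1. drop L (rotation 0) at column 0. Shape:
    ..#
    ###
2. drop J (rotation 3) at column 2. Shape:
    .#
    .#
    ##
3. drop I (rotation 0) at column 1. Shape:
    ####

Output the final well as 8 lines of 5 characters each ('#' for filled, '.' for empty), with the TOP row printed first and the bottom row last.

Answer: .....
.....
.####
...#.
...#.
..##.
..#..
###..

Derivation:
Drop 1: L rot0 at col 0 lands with bottom-row=0; cleared 0 line(s) (total 0); column heights now [1 1 2 0 0], max=2
Drop 2: J rot3 at col 2 lands with bottom-row=2; cleared 0 line(s) (total 0); column heights now [1 1 3 5 0], max=5
Drop 3: I rot0 at col 1 lands with bottom-row=5; cleared 0 line(s) (total 0); column heights now [1 6 6 6 6], max=6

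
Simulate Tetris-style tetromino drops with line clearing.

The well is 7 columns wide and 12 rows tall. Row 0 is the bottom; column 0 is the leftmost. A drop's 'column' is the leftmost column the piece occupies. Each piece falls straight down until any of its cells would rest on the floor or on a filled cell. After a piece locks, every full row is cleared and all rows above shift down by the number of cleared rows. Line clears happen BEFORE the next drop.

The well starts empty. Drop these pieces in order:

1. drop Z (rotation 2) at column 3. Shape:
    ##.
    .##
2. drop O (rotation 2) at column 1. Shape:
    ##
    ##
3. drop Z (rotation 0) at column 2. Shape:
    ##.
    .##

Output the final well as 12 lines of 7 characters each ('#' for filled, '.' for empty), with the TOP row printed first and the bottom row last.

Answer: .......
.......
.......
.......
.......
.......
.......
.......
..##...
...##..
.####..
.##.##.

Derivation:
Drop 1: Z rot2 at col 3 lands with bottom-row=0; cleared 0 line(s) (total 0); column heights now [0 0 0 2 2 1 0], max=2
Drop 2: O rot2 at col 1 lands with bottom-row=0; cleared 0 line(s) (total 0); column heights now [0 2 2 2 2 1 0], max=2
Drop 3: Z rot0 at col 2 lands with bottom-row=2; cleared 0 line(s) (total 0); column heights now [0 2 4 4 3 1 0], max=4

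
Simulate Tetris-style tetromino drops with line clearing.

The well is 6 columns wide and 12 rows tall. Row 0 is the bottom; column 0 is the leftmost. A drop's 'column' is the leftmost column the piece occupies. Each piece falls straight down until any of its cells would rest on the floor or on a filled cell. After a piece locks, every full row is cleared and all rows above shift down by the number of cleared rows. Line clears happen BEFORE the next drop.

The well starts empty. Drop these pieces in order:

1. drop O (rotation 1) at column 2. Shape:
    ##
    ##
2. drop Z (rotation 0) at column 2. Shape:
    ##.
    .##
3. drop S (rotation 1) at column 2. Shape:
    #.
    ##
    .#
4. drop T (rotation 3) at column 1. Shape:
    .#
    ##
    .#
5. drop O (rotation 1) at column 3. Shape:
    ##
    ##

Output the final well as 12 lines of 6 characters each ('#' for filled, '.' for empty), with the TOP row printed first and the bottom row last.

Drop 1: O rot1 at col 2 lands with bottom-row=0; cleared 0 line(s) (total 0); column heights now [0 0 2 2 0 0], max=2
Drop 2: Z rot0 at col 2 lands with bottom-row=2; cleared 0 line(s) (total 0); column heights now [0 0 4 4 3 0], max=4
Drop 3: S rot1 at col 2 lands with bottom-row=4; cleared 0 line(s) (total 0); column heights now [0 0 7 6 3 0], max=7
Drop 4: T rot3 at col 1 lands with bottom-row=7; cleared 0 line(s) (total 0); column heights now [0 9 10 6 3 0], max=10
Drop 5: O rot1 at col 3 lands with bottom-row=6; cleared 0 line(s) (total 0); column heights now [0 9 10 8 8 0], max=10

Answer: ......
......
..#...
.##...
..###.
..###.
..##..
...#..
..##..
...##.
..##..
..##..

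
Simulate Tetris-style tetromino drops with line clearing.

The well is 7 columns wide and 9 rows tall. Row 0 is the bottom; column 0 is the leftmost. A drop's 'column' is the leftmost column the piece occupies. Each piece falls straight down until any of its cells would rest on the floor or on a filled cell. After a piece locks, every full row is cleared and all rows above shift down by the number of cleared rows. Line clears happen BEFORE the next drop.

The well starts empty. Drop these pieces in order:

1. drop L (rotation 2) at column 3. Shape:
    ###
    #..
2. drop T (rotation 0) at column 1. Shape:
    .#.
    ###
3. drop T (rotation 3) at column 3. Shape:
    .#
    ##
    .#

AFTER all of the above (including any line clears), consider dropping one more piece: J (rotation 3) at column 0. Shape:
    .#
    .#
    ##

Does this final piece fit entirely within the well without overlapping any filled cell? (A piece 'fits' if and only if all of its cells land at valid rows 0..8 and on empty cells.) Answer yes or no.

Drop 1: L rot2 at col 3 lands with bottom-row=0; cleared 0 line(s) (total 0); column heights now [0 0 0 2 2 2 0], max=2
Drop 2: T rot0 at col 1 lands with bottom-row=2; cleared 0 line(s) (total 0); column heights now [0 3 4 3 2 2 0], max=4
Drop 3: T rot3 at col 3 lands with bottom-row=2; cleared 0 line(s) (total 0); column heights now [0 3 4 4 5 2 0], max=5
Test piece J rot3 at col 0 (width 2): heights before test = [0 3 4 4 5 2 0]; fits = True

Answer: yes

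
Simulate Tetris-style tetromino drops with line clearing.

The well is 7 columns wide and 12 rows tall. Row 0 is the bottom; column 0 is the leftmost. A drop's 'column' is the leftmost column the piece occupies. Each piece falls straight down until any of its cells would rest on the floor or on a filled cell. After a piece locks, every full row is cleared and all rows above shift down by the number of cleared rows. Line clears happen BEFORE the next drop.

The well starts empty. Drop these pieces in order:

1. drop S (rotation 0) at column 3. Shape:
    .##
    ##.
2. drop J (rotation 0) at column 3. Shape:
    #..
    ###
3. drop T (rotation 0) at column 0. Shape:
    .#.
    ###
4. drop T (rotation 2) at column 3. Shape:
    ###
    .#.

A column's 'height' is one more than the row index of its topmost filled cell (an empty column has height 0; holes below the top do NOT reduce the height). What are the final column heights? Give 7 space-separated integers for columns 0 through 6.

Drop 1: S rot0 at col 3 lands with bottom-row=0; cleared 0 line(s) (total 0); column heights now [0 0 0 1 2 2 0], max=2
Drop 2: J rot0 at col 3 lands with bottom-row=2; cleared 0 line(s) (total 0); column heights now [0 0 0 4 3 3 0], max=4
Drop 3: T rot0 at col 0 lands with bottom-row=0; cleared 0 line(s) (total 0); column heights now [1 2 1 4 3 3 0], max=4
Drop 4: T rot2 at col 3 lands with bottom-row=3; cleared 0 line(s) (total 0); column heights now [1 2 1 5 5 5 0], max=5

Answer: 1 2 1 5 5 5 0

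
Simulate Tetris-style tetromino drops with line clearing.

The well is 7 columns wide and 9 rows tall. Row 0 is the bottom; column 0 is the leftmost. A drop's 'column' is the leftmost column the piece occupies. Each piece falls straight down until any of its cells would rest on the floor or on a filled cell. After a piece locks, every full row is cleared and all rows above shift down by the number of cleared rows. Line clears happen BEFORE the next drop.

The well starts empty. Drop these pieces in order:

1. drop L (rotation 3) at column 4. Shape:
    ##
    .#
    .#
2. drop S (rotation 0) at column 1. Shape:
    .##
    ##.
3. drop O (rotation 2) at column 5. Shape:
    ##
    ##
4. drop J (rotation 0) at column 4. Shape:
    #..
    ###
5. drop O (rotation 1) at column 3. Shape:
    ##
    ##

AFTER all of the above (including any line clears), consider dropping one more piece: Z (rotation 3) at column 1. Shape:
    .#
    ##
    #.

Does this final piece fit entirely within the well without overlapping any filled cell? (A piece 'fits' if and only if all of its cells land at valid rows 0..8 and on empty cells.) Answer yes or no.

Answer: yes

Derivation:
Drop 1: L rot3 at col 4 lands with bottom-row=0; cleared 0 line(s) (total 0); column heights now [0 0 0 0 3 3 0], max=3
Drop 2: S rot0 at col 1 lands with bottom-row=0; cleared 0 line(s) (total 0); column heights now [0 1 2 2 3 3 0], max=3
Drop 3: O rot2 at col 5 lands with bottom-row=3; cleared 0 line(s) (total 0); column heights now [0 1 2 2 3 5 5], max=5
Drop 4: J rot0 at col 4 lands with bottom-row=5; cleared 0 line(s) (total 0); column heights now [0 1 2 2 7 6 6], max=7
Drop 5: O rot1 at col 3 lands with bottom-row=7; cleared 0 line(s) (total 0); column heights now [0 1 2 9 9 6 6], max=9
Test piece Z rot3 at col 1 (width 2): heights before test = [0 1 2 9 9 6 6]; fits = True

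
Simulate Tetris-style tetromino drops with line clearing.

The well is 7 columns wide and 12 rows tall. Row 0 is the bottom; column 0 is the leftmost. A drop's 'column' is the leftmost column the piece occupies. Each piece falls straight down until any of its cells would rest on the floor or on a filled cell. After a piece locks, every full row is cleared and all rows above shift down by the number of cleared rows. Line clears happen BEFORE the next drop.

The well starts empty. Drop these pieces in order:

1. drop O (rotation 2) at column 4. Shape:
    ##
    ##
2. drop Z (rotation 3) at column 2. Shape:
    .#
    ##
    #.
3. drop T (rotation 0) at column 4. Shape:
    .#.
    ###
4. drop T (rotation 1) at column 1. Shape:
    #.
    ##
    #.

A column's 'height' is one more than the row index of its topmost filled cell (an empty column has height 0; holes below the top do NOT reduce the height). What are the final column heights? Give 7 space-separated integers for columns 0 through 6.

Drop 1: O rot2 at col 4 lands with bottom-row=0; cleared 0 line(s) (total 0); column heights now [0 0 0 0 2 2 0], max=2
Drop 2: Z rot3 at col 2 lands with bottom-row=0; cleared 0 line(s) (total 0); column heights now [0 0 2 3 2 2 0], max=3
Drop 3: T rot0 at col 4 lands with bottom-row=2; cleared 0 line(s) (total 0); column heights now [0 0 2 3 3 4 3], max=4
Drop 4: T rot1 at col 1 lands with bottom-row=1; cleared 0 line(s) (total 0); column heights now [0 4 3 3 3 4 3], max=4

Answer: 0 4 3 3 3 4 3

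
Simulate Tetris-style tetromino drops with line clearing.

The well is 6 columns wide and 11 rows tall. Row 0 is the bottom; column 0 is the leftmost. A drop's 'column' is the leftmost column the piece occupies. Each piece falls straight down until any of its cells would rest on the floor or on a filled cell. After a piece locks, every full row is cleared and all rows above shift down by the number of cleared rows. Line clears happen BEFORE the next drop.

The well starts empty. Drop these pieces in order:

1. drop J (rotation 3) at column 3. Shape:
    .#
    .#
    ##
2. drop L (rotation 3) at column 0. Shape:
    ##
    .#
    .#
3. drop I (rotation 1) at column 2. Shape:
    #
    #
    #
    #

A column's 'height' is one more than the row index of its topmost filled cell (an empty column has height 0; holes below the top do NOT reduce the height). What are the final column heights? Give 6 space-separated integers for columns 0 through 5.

Drop 1: J rot3 at col 3 lands with bottom-row=0; cleared 0 line(s) (total 0); column heights now [0 0 0 1 3 0], max=3
Drop 2: L rot3 at col 0 lands with bottom-row=0; cleared 0 line(s) (total 0); column heights now [3 3 0 1 3 0], max=3
Drop 3: I rot1 at col 2 lands with bottom-row=0; cleared 0 line(s) (total 0); column heights now [3 3 4 1 3 0], max=4

Answer: 3 3 4 1 3 0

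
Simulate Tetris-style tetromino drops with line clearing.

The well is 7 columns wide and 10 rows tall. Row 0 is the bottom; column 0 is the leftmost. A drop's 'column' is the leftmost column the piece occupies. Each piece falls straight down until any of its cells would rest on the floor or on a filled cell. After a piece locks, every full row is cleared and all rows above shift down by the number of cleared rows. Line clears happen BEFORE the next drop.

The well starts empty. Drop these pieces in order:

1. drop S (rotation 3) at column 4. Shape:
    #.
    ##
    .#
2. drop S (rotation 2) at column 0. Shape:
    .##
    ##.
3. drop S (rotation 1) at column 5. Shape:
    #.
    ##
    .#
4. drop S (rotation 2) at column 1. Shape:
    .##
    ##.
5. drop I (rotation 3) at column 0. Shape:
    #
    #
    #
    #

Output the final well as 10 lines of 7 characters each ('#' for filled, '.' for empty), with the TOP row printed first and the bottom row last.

Drop 1: S rot3 at col 4 lands with bottom-row=0; cleared 0 line(s) (total 0); column heights now [0 0 0 0 3 2 0], max=3
Drop 2: S rot2 at col 0 lands with bottom-row=0; cleared 0 line(s) (total 0); column heights now [1 2 2 0 3 2 0], max=3
Drop 3: S rot1 at col 5 lands with bottom-row=1; cleared 0 line(s) (total 0); column heights now [1 2 2 0 3 4 3], max=4
Drop 4: S rot2 at col 1 lands with bottom-row=2; cleared 0 line(s) (total 0); column heights now [1 3 4 4 3 4 3], max=4
Drop 5: I rot3 at col 0 lands with bottom-row=1; cleared 0 line(s) (total 0); column heights now [5 3 4 4 3 4 3], max=5

Answer: .......
.......
.......
.......
.......
#......
#.##.#.
###.###
###.###
##...#.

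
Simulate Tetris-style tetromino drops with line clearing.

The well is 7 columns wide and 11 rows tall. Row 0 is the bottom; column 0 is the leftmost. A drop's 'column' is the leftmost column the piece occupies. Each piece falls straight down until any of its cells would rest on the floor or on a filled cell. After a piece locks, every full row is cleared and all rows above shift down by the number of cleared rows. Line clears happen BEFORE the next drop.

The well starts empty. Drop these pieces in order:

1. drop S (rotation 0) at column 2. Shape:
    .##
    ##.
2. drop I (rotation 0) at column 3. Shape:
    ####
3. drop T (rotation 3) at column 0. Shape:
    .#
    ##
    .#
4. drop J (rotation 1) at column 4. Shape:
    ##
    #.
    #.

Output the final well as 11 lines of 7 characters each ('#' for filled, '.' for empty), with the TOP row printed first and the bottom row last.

Drop 1: S rot0 at col 2 lands with bottom-row=0; cleared 0 line(s) (total 0); column heights now [0 0 1 2 2 0 0], max=2
Drop 2: I rot0 at col 3 lands with bottom-row=2; cleared 0 line(s) (total 0); column heights now [0 0 1 3 3 3 3], max=3
Drop 3: T rot3 at col 0 lands with bottom-row=0; cleared 0 line(s) (total 0); column heights now [2 3 1 3 3 3 3], max=3
Drop 4: J rot1 at col 4 lands with bottom-row=3; cleared 0 line(s) (total 0); column heights now [2 3 1 3 6 6 3], max=6

Answer: .......
.......
.......
.......
.......
....##.
....#..
....#..
.#.####
##.##..
.###...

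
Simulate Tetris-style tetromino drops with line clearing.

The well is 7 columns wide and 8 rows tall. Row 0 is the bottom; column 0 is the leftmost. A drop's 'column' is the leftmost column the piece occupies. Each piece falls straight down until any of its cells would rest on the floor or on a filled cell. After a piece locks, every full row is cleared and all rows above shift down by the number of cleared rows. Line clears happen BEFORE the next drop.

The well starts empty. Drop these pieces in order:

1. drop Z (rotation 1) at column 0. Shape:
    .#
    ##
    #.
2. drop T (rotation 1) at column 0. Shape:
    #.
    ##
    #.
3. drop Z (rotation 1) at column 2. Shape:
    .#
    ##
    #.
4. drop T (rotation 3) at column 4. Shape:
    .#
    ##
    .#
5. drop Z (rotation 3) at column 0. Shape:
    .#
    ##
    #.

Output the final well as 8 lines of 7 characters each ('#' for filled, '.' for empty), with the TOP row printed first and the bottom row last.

Answer: .#.....
##.....
#......
#......
##.....
##.#.#.
######.
#.#..#.

Derivation:
Drop 1: Z rot1 at col 0 lands with bottom-row=0; cleared 0 line(s) (total 0); column heights now [2 3 0 0 0 0 0], max=3
Drop 2: T rot1 at col 0 lands with bottom-row=2; cleared 0 line(s) (total 0); column heights now [5 4 0 0 0 0 0], max=5
Drop 3: Z rot1 at col 2 lands with bottom-row=0; cleared 0 line(s) (total 0); column heights now [5 4 2 3 0 0 0], max=5
Drop 4: T rot3 at col 4 lands with bottom-row=0; cleared 0 line(s) (total 0); column heights now [5 4 2 3 2 3 0], max=5
Drop 5: Z rot3 at col 0 lands with bottom-row=5; cleared 0 line(s) (total 0); column heights now [7 8 2 3 2 3 0], max=8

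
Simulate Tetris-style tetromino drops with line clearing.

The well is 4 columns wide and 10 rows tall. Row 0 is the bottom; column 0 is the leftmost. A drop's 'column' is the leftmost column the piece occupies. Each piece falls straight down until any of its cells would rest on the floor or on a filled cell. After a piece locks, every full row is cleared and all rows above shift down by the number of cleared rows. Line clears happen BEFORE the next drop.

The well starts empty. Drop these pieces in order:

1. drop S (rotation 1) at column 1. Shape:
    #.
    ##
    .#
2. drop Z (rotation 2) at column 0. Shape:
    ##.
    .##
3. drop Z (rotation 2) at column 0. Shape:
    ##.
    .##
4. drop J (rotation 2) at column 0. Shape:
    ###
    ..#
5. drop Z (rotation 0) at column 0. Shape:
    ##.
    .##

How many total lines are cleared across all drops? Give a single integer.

Answer: 0

Derivation:
Drop 1: S rot1 at col 1 lands with bottom-row=0; cleared 0 line(s) (total 0); column heights now [0 3 2 0], max=3
Drop 2: Z rot2 at col 0 lands with bottom-row=3; cleared 0 line(s) (total 0); column heights now [5 5 4 0], max=5
Drop 3: Z rot2 at col 0 lands with bottom-row=5; cleared 0 line(s) (total 0); column heights now [7 7 6 0], max=7
Drop 4: J rot2 at col 0 lands with bottom-row=6; cleared 0 line(s) (total 0); column heights now [8 8 8 0], max=8
Drop 5: Z rot0 at col 0 lands with bottom-row=8; cleared 0 line(s) (total 0); column heights now [10 10 9 0], max=10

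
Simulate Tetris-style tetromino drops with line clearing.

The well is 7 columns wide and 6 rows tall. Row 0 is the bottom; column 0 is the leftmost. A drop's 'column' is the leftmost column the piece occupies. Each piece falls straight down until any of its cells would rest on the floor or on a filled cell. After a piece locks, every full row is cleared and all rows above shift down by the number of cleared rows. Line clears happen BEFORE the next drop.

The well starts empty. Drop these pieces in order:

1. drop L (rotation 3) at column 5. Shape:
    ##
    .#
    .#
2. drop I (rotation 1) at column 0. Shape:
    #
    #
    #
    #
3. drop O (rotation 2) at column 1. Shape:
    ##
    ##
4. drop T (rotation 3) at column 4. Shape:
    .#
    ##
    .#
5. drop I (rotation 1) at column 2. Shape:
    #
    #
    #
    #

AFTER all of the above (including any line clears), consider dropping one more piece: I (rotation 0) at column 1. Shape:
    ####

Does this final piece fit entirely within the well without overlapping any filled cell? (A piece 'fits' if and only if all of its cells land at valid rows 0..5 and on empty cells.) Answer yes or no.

Answer: no

Derivation:
Drop 1: L rot3 at col 5 lands with bottom-row=0; cleared 0 line(s) (total 0); column heights now [0 0 0 0 0 3 3], max=3
Drop 2: I rot1 at col 0 lands with bottom-row=0; cleared 0 line(s) (total 0); column heights now [4 0 0 0 0 3 3], max=4
Drop 3: O rot2 at col 1 lands with bottom-row=0; cleared 0 line(s) (total 0); column heights now [4 2 2 0 0 3 3], max=4
Drop 4: T rot3 at col 4 lands with bottom-row=3; cleared 0 line(s) (total 0); column heights now [4 2 2 0 5 6 3], max=6
Drop 5: I rot1 at col 2 lands with bottom-row=2; cleared 0 line(s) (total 0); column heights now [4 2 6 0 5 6 3], max=6
Test piece I rot0 at col 1 (width 4): heights before test = [4 2 6 0 5 6 3]; fits = False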